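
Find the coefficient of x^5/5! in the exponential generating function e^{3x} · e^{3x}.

The EGF product rule gives c_5 = Σ_{k_1+k_2=5} C(5; k_1,k_2) · ∏ g_i(k_i), where e^{3x} gives (3)^k; e^{3x} gives (3)^k.
g_1(k) for k = 0…5: 1, 3, 9, 27, 81, 243.
g_2(k) for k = 0…5: 1, 3, 9, 27, 81, 243.
c_5 = Σ_k C(5,k)·g_1(k)·g_2(5−k) = 1·1·243 + 5·3·81 + 10·9·27 + 10·27·9 + 5·81·3 + 1·243·1 = 243 + 1215 + 2430 + 2430 + 1215 + 243 = 7776.

7776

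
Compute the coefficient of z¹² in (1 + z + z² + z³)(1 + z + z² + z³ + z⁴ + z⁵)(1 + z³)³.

(1 + z + z² + z³) has coefficients 1,1,1,1 for degrees 0…3.
(1 + z + z² + z³ + z⁴ + z⁵) has coefficients 1,1,1,1,1,1,0,0,0,0,0,0,0 for degrees 0…12.
Finally multiplying by (1 + z³)³, the product of all factors after the first has coefficients 1,1,1,4,4,4,6,6,6,4,4,4,1 for degrees 0…12.
[z¹²] = 1·1 + 1·4 + 1·4 + 1·4 = 13.

13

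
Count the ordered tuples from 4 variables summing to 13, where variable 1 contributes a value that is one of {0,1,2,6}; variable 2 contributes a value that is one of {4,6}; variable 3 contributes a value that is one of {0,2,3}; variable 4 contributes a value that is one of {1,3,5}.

9

The generating function for the choices is (1 + y + y² + y⁶)·(y⁴ + y⁶)·(1 + y² + y³)·(y + y³ + y⁵); the count is [y¹³].
(1 + y + y² + y⁶) has coefficients 1,1,1,0,0,0,1 for degrees 0…6.
(y⁴ + y⁶) has coefficients 0,0,0,0,1,0,1,0,0,0,0,0,0,0 for degrees 0…13.
Multiplying by (1 + y² + y³) gives running coefficients 0,0,0,0,1,0,2,1,1,1,0,0,0,0 for degrees 0…13.
Finally multiplying by (y + y³ + y⁵), the product of all factors after the first has coefficients 0,0,0,0,0,1,0,3,1,4,2,3,2,1 for degrees 0…13.
[y¹³] = 1·1 + 1·2 + 1·3 + 1·3 = 9.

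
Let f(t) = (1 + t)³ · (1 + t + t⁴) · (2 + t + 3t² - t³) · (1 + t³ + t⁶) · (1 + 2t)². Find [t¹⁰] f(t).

337

(1 + t)³ has coefficients 1,3,3,1 for degrees 0…3.
(1 + t + t⁴) has coefficients 1,1,0,0,1,0,0,0,0,0,0 for degrees 0…10.
Multiplying by (2 + t + 3t² - t³) gives running coefficients 2,3,4,2,1,1,3,-1,0,0,0 for degrees 0…10.
Multiplying by (1 + t³ + t⁶) gives running coefficients 2,3,4,4,4,5,7,3,5,5,0 for degrees 0…10.
Finally multiplying by (1 + 2t)², the product of all factors after the first has coefficients 2,11,24,32,36,37,43,51,45,37,40 for degrees 0…10.
[t¹⁰] = 1·40 + 3·37 + 3·45 + 1·51 = 337.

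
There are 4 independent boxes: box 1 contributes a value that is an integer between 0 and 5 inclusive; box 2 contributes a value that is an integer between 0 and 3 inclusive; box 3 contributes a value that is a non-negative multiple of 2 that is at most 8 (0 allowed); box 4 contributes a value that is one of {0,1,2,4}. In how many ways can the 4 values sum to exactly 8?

The generating function for the choices is (1 + t + t^2 + t^3 + t^4 + t^5)·(1 + t + t^2 + t^3)·(1 + t^2 + t^4 + t^6 + t^8)·(1 + t + t^2 + t^4); the count is [t^8].
(1 + t + t^2 + t^3 + t^4 + t^5) has coefficients 1,1,1,1,1,1 for degrees 0…5.
(1 + t + t^2 + t^3) has coefficients 1,1,1,1,0,0,0,0,0 for degrees 0…8.
Multiplying by (1 + t^2 + t^4 + t^6 + t^8) gives running coefficients 1,1,2,2,2,2,2,2,2 for degrees 0…8.
Finally multiplying by (1 + t + t^2 + t^4), the product of all factors after the first has coefficients 1,2,4,5,7,7,8,8,8 for degrees 0…8.
[t^8] = 1·8 + 1·8 + 1·8 + 1·7 + 1·7 + 1·5 = 43.

43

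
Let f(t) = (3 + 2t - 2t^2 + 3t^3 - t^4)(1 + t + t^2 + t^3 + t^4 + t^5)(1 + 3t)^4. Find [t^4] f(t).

(3 + 2t - 2t^2 + 3t^3 - t^4) has coefficients 3,2,-2,3,-1 for degrees 0…4.
(1 + t + t^2 + t^3 + t^4 + t^5) has coefficients 1,1,1,1,1 for degrees 0…4.
Finally multiplying by (1 + 3t)^4, the product of all factors after the first has coefficients 1,13,67,175,256 for degrees 0…4.
[t^4] = 3·256 + 2·175 − 2·67 + 3·13 − 1·1 = 1022.

1022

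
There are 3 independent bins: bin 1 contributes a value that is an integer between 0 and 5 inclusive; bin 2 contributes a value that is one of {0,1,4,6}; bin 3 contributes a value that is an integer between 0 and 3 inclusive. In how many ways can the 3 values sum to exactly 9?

The generating function for the choices is (1 + t + t^2 + t^3 + t^4 + t^5)·(1 + t + t^4 + t^6)·(1 + t + t^2 + t^3); the count is [t^9].
(1 + t + t^2 + t^3 + t^4 + t^5) has coefficients 1,1,1,1,1,1 for degrees 0…5.
(1 + t + t^4 + t^6) has coefficients 1,1,0,0,1,0,1,0,0,0 for degrees 0…9.
Finally multiplying by (1 + t + t^2 + t^3), the product of all factors after the first has coefficients 1,2,2,2,2,1,2,2,1,1 for degrees 0…9.
[t^9] = 1·1 + 1·1 + 1·2 + 1·2 + 1·1 + 1·2 = 9.

9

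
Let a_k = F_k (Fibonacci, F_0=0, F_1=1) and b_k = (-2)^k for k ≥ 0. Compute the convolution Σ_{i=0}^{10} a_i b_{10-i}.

-385

The convolution is the x^10 coefficient of A(x)B(x).
Σ = 0·1024 + 1·(-512) + 1·256 + 2·(-128) + 3·64 + 5·(-32) + 8·16 + 13·(-8) + 21·4 + 34·(-2) + 55·1 = -385.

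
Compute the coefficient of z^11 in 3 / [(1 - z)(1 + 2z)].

Partial fractions give a closed form: a_n = (1)·1^n + (2)·(-2)^n.
At n = 11: a_11 = -4095.

-4095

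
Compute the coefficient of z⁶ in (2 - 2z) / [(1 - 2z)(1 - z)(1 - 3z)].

4118

Partial fractions give a closed form: a_n = (-4)·2^n + (6)·3^n.
At n = 6: a_6 = 4118.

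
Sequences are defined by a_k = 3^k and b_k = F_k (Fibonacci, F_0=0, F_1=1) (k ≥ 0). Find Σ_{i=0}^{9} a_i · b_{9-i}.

11770

The convolution is the x^9 coefficient of A(x)B(x).
Σ = 1·34 + 3·21 + 9·13 + 27·8 + 81·5 + 243·3 + 729·2 + 2187·1 + 6561·1 + 19683·0 = 11770.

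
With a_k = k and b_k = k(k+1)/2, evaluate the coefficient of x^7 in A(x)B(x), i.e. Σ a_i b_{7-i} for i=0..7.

This is [x^7] in the product of the two ordinary generating functions.
Σ = 0·28 + 1·21 + 2·15 + 3·10 + 4·6 + 5·3 + 6·1 + 7·0 = 126.

126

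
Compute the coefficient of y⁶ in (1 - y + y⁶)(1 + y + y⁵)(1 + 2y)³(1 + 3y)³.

-327

(1 - y + y⁶) has coefficients 1,-1,0,0,0,0,1 for degrees 0…6.
(1 + y + y⁵) has coefficients 1,1,0,0,0,1,0 for degrees 0…6.
Multiplying by (1 + 2y)³ gives running coefficients 1,7,18,20,8,1,6 for degrees 0…6.
Finally multiplying by (1 + 3y)³, the product of all factors after the first has coefficients 1,16,108,398,863,1099,771 for degrees 0…6.
[y⁶] = 1·771 − 1·1099 + 1·1 = -327.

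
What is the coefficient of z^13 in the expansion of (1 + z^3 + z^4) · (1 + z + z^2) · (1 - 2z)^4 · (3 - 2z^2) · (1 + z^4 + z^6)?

(1 + z^3 + z^4) has coefficients 1,0,0,1,1 for degrees 0…4.
(1 + z + z^2) has coefficients 1,1,1,0,0,0,0,0,0,0,0,0,0,0 for degrees 0…13.
Multiplying by (1 - 2z)^4 gives running coefficients 1,-7,17,-16,8,-16,16,0,0,0,0,0,0,0 for degrees 0…13.
Multiplying by (3 - 2z^2) gives running coefficients 3,-21,49,-34,-10,-16,32,32,-32,0,0,0,0,0 for degrees 0…13.
Finally multiplying by (1 + z^4 + z^6), the product of all factors after the first has coefficients 3,-21,49,-34,-7,-37,84,-23,7,-50,22,16,0,32 for degrees 0…13.
[z^13] = 1·32 + 1·22 + 1·(-50) = 4.

4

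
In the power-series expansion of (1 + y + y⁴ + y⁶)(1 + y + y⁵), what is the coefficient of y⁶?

2

(1 + y + y⁴ + y⁶) has coefficients 1,1,0,0,1,0,1 for degrees 0…6.
(1 + y + y⁵) has coefficients 1,1,0,0,0,1,0 for degrees 0…6.
[y⁶] = 1·0 + 1·1 + 1·0 + 1·1 = 2.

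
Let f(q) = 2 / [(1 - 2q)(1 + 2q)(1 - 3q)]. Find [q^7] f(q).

7566

Partial fractions give a closed form: a_n = (-2)·2^n + (2/5)·(-2)^n + (18/5)·3^n.
At n = 7: a_7 = 7566.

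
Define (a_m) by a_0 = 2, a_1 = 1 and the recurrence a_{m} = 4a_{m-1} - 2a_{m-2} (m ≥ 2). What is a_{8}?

-1120

The ordinary generating function has denominator 1 - 4t + 2t^2.
Iterating the recurrence: a_0,…,a_{8} = 2, 1, 0, -2, -8, -28, -96, -328, -1120.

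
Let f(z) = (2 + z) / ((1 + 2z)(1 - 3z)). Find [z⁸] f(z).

The denominator gives the recurrence a_n = a_(n−1) + 6a_(n−2) for n ≥ 3; the numerator fixes a_0 = 2, a_1 = 3, a_2 = 15.
Iterating: 2, 3, 15, 33, 123, 321, 1059, 2985, 9339, so a_8 = 9339.

9339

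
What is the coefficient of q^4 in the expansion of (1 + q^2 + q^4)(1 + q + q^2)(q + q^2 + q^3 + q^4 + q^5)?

5

(1 + q^2 + q^4) has coefficients 1,0,1,0,1 for degrees 0…4.
(1 + q + q^2) has coefficients 1,1,1,0,0 for degrees 0…4.
Finally multiplying by (q + q^2 + q^3 + q^4 + q^5), the product of all factors after the first has coefficients 0,1,2,3,3 for degrees 0…4.
[q^4] = 1·3 + 1·2 + 1·0 = 5.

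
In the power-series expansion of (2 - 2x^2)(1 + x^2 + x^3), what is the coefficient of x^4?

-2

(2 - 2x^2) has coefficients 2,0,-2 for degrees 0…2.
(1 + x^2 + x^3) has coefficients 1,0,1,1,0 for degrees 0…4.
[x^4] = 2·0 − 2·1 = -2.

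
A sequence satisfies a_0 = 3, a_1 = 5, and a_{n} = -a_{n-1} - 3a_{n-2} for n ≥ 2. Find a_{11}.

The ordinary generating function has denominator 1 + x + 3x^2.
Iterating the recurrence: a_0,…,a_{11} = 3, 5, -14, -1, 43, -40, -89, 209, 58, -685, 511, 1544.

1544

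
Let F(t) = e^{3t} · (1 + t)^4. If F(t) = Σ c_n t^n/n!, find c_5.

The EGF product rule gives c_5 = Σ_{k_1+k_2=5} C(5; k_1,k_2) · ∏ g_i(k_i), where e^{3t} gives (3)^k; (1+t)^4 gives the falling factorial (4)_k.
g_1(k) for k = 0…5: 1, 3, 9, 27, 81, 243.
g_2(k) for k = 0…5: 1, 4, 12, 24, 24, 0.
c_5 = Σ_k C(5,k)·g_1(k)·g_2(5−k) = 5·3·24 + 10·9·24 + 10·27·12 + 5·81·4 + 1·243·1 = 360 + 2160 + 3240 + 1620 + 243 = 7623.

7623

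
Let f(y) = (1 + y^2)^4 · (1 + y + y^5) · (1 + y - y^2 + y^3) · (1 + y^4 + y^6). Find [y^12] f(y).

(1 + y^2)^4 has coefficients 1,0,4,0,6,0,4,0,1 for degrees 0…8.
(1 + y + y^5) has coefficients 1,1,0,0,0,1,0,0,0,0,0,0,0 for degrees 0…12.
Multiplying by (1 + y - y^2 + y^3) gives running coefficients 1,2,0,0,1,1,1,-1,1,0,0,0,0 for degrees 0…12.
Finally multiplying by (1 + y^4 + y^6), the product of all factors after the first has coefficients 1,2,0,0,2,3,2,1,2,1,2,0,2 for degrees 0…12.
[y^12] = 1·2 + 4·2 + 6·2 + 4·2 + 1·2 = 32.

32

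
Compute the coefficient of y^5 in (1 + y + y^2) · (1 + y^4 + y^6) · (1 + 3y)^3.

37

(1 + y + y^2) has coefficients 1,1,1 for degrees 0…2.
(1 + y^4 + y^6) has coefficients 1,0,0,0,1,0 for degrees 0…5.
Finally multiplying by (1 + 3y)^3, the product of all factors after the first has coefficients 1,9,27,27,1,9 for degrees 0…5.
[y^5] = 1·9 + 1·1 + 1·27 = 37.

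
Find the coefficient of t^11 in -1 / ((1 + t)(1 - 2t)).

-1365

Partial fractions give a closed form: a_n = (-1/3)·(-1)^n + (-2/3)·2^n.
At n = 11: a_11 = -1365.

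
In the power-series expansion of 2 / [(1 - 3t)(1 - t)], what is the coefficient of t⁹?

59048

Partial fractions give a closed form: a_n = (3)·3^n + (-1)·1^n.
At n = 9: a_9 = 59048.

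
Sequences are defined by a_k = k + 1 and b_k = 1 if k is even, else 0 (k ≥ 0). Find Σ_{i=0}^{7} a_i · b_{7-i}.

Write out a_i and b_{7-i} for i = 0,…,7 and sum the products.
Σ = 1·0 + 2·1 + 3·0 + 4·1 + 5·0 + 6·1 + 7·0 + 8·1 = 20.

20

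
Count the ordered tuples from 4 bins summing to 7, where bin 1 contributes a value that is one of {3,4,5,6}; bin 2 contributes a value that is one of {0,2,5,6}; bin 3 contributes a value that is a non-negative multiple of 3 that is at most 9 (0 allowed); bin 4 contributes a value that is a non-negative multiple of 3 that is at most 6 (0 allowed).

3

The generating function for the choices is (z³ + z⁴ + z⁵ + z⁶)·(1 + z² + z⁵ + z⁶)·(1 + z³ + z⁶ + z⁹)·(1 + z³ + z⁶); the count is [z⁷].
(z³ + z⁴ + z⁵ + z⁶) has coefficients 0,0,0,1,1,1,1 for degrees 0…6.
(1 + z² + z⁵ + z⁶) has coefficients 1,0,1,0,0,1,1,0 for degrees 0…7.
Multiplying by (1 + z³ + z⁶ + z⁹) gives running coefficients 1,0,1,1,0,2,2,0 for degrees 0…7.
Finally multiplying by (1 + z³ + z⁶), the product of all factors after the first has coefficients 1,0,1,2,0,3,4,0 for degrees 0…7.
[z⁷] = 1·0 + 1·2 + 1·1 + 1·0 = 3.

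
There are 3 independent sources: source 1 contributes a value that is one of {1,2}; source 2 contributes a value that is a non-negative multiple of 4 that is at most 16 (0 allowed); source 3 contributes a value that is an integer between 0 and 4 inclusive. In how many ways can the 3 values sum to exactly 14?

The generating function for the choices is (y + y^2)·(1 + y^4 + y^8 + y^12 + y^16)·(1 + y + y^2 + y^3 + y^4); the count is [y^14].
(y + y^2) has coefficients 0,1,1 for degrees 0…2.
(1 + y^4 + y^8 + y^12 + y^16) has coefficients 1,0,0,0,1,0,0,0,1,0,0,0,1,0,0 for degrees 0…14.
Finally multiplying by (1 + y + y^2 + y^3 + y^4), the product of all factors after the first has coefficients 1,1,1,1,2,1,1,1,2,1,1,1,2,1,1 for degrees 0…14.
[y^14] = 1·1 + 1·2 = 3.

3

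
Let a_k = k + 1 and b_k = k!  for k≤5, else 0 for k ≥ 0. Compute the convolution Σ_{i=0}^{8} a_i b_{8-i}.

667

The convolution is the t^8 coefficient of A(t)B(t).
Σ = 1·0 + 2·0 + 3·0 + 4·120 + 5·24 + 6·6 + 7·2 + 8·1 + 9·1 = 667.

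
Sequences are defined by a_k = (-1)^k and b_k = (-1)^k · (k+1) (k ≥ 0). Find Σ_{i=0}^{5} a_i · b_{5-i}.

This is [x^5] in the product of the two ordinary generating functions.
Σ = 1·(-6) − 1·5 + 1·(-4) − 1·3 + 1·(-2) − 1·1 = -21.

-21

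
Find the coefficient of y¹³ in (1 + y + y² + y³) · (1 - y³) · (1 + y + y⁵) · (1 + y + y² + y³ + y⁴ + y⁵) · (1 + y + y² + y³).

(1 + y + y² + y³) has coefficients 1,1,1,1 for degrees 0…3.
(1 - y³) has coefficients 1,0,0,-1,0,0,0,0,0,0,0,0,0,0 for degrees 0…13.
Multiplying by (1 + y + y⁵) gives running coefficients 1,1,0,-1,-1,1,0,0,-1,0,0,0,0,0 for degrees 0…13.
Multiplying by (1 + y + y² + y³ + y⁴ + y⁵) gives running coefficients 1,2,2,1,0,1,0,-1,-2,-1,0,-1,-1,-1 for degrees 0…13.
Finally multiplying by (1 + y + y² + y³), the product of all factors after the first has coefficients 1,3,5,6,5,4,2,0,-2,-4,-4,-4,-3,-3 for degrees 0…13.
[y¹³] = 1·(-3) + 1·(-3) + 1·(-4) + 1·(-4) = -14.

-14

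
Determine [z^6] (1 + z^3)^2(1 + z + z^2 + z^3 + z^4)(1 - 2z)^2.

(1 + z^3)^2 has coefficients 1,0,0,2,0,0,1 for degrees 0…6.
(1 + z + z^2 + z^3 + z^4) has coefficients 1,1,1,1,1,0,0 for degrees 0…6.
Finally multiplying by (1 - 2z)^2, the product of all factors after the first has coefficients 1,-3,1,1,1,0,4 for degrees 0…6.
[z^6] = 1·4 + 2·1 + 1·1 = 7.

7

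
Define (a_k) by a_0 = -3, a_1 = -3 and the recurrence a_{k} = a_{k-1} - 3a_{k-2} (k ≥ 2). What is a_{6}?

-39

The ordinary generating function has denominator 1 - z + 3z^2.
Iterating the recurrence: a_0,…,a_{6} = -3, -3, 6, 15, -3, -48, -39.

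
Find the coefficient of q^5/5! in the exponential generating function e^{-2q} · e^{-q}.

The EGF product rule gives c_5 = Σ_{k_1+k_2=5} C(5; k_1,k_2) · ∏ g_i(k_i), where e^{-2q} gives (-2)^k; e^{-q} gives (-1)^k.
g_1(k) for k = 0…5: 1, -2, 4, -8, 16, -32.
g_2(k) for k = 0…5: 1, -1, 1, -1, 1, -1.
c_5 = Σ_k C(5,k)·g_1(k)·g_2(5−k) = 1·1·(-1) + 5·(-2)·1 + 10·4·(-1) + 10·(-8)·1 + 5·16·(-1) + 1·(-32)·1 = −1 − 10 − 40 − 80 − 80 − 32 = -243.

-243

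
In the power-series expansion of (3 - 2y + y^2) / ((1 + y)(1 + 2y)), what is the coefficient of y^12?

The denominator gives the recurrence a_n = −3a_(n−1) − 2a_(n−2) for n ≥ 3; the numerator fixes a_0 = 3, a_1 = -11, a_2 = 28.
Iterating: 3, -11, 28, -62, 130, -266, 538, -1082, 2170, -4346, 8698, -17402, 34810, so a_12 = 34810.

34810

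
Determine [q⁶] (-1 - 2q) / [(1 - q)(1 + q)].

The denominator gives the recurrence a_n = a_(n−2) for n ≥ 2; the numerator fixes a_0 = -1, a_1 = -2.
Iterating: -1, -2, -1, -2, -1, -2, -1, so a_6 = -1.

-1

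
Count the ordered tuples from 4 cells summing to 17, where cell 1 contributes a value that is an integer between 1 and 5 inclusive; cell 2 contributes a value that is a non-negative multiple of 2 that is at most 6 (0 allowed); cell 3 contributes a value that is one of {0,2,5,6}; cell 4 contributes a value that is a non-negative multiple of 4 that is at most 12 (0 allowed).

21

The generating function for the choices is (q + q² + q³ + q⁴ + q⁵)·(1 + q² + q⁴ + q⁶)·(1 + q² + q⁵ + q⁶)·(1 + q⁴ + q⁸ + q¹²); the count is [q¹⁷].
(q + q² + q³ + q⁴ + q⁵) has coefficients 0,1,1,1,1,1 for degrees 0…5.
(1 + q² + q⁴ + q⁶) has coefficients 1,0,1,0,1,0,1,0,0,0,0,0,0,0,0,0,0,0 for degrees 0…17.
Multiplying by (1 + q² + q⁵ + q⁶) gives running coefficients 1,0,2,0,2,1,3,1,2,1,1,1,1,0,0,0,0,0 for degrees 0…17.
Finally multiplying by (1 + q⁴ + q⁸ + q¹²), the product of all factors after the first has coefficients 1,0,2,0,3,1,5,1,5,2,6,2,6,2,6,2,5,2 for degrees 0…17.
[q¹⁷] = 1·5 + 1·2 + 1·6 + 1·2 + 1·6 = 21.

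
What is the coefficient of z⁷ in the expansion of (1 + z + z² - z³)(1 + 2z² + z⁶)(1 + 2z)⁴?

(1 + z + z² - z³) has coefficients 1,1,1,-1 for degrees 0…3.
(1 + 2z² + z⁶) has coefficients 1,0,2,0,0,0,1,0 for degrees 0…7.
Finally multiplying by (1 + 2z)⁴, the product of all factors after the first has coefficients 1,8,26,48,64,64,33,8 for degrees 0…7.
[z⁷] = 1·8 + 1·33 + 1·64 − 1·64 = 41.

41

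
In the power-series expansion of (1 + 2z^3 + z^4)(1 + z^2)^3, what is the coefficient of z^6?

4

(1 + 2z^3 + z^4) has coefficients 1,0,0,2,1 for degrees 0…4.
(1 + z^2)^3 has coefficients 1,0,3,0,3,0,1 for degrees 0…6.
[z^6] = 1·1 + 2·0 + 1·3 = 4.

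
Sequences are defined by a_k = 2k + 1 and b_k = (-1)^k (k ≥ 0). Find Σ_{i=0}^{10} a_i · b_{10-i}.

11

Write out a_i and b_{10-i} for i = 0,…,10 and sum the products.
Σ = 1·1 + 3·(-1) + 5·1 + 7·(-1) + 9·1 + 11·(-1) + 13·1 + 15·(-1) + 17·1 + 19·(-1) + 21·1 = 11.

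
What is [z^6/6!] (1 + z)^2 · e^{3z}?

6075

The EGF product rule gives c_6 = Σ_{k_1+k_2=6} C(6; k_1,k_2) · ∏ g_i(k_i), where (1+z)^2 gives the falling factorial (2)_k; e^{3z} gives (3)^k.
g_1(k) for k = 0…6: 1, 2, 2, 0, 0, 0, 0.
g_2(k) for k = 0…6: 1, 3, 9, 27, 81, 243, 729.
c_6 = Σ_k C(6,k)·g_1(k)·g_2(6−k) = 1·1·729 + 6·2·243 + 15·2·81 = 729 + 2916 + 2430 = 6075.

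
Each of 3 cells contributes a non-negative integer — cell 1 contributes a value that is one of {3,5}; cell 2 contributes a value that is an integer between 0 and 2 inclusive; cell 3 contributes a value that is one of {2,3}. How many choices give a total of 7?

The generating function for the choices is (t³ + t⁵)·(1 + t + t²)·(t² + t³); the count is [t⁷].
(t³ + t⁵) has coefficients 0,0,0,1,0,1 for degrees 0…5.
(1 + t + t²) has coefficients 1,1,1,0,0,0,0,0 for degrees 0…7.
Finally multiplying by (t² + t³), the product of all factors after the first has coefficients 0,0,1,2,2,1,0,0 for degrees 0…7.
[t⁷] = 1·2 + 1·1 = 3.

3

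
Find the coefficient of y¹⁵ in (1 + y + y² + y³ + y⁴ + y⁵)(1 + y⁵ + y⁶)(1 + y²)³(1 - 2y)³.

(1 + y + y² + y³ + y⁴ + y⁵) has coefficients 1,1,1,1,1,1 for degrees 0…5.
(1 + y⁵ + y⁶) has coefficients 1,0,0,0,0,1,1,0,0,0,0,0,0,0,0,0 for degrees 0…15.
Multiplying by (1 + y²)³ gives running coefficients 1,0,3,0,3,1,2,3,3,3,3,1,1,0,0,0 for degrees 0…15.
Finally multiplying by (1 - 2y)³, the product of all factors after the first has coefficients 1,-6,15,-26,39,-41,32,-21,1,5,-3,-5,7,-18,4,-8 for degrees 0…15.
[y¹⁵] = 1·(-8) + 1·4 + 1·(-18) + 1·7 + 1·(-5) + 1·(-3) = -23.

-23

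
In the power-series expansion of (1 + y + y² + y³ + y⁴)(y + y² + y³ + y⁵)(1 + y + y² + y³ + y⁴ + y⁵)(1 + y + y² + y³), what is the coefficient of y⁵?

(1 + y + y² + y³ + y⁴) has coefficients 1,1,1,1,1 for degrees 0…4.
(y + y² + y³ + y⁵) has coefficients 0,1,1,1,0,1 for degrees 0…5.
Multiplying by (1 + y + y² + y³ + y⁴ + y⁵) gives running coefficients 0,1,2,3,3,4 for degrees 0…5.
Finally multiplying by (1 + y + y² + y³), the product of all factors after the first has coefficients 0,1,3,6,9,12 for degrees 0…5.
[y⁵] = 1·12 + 1·9 + 1·6 + 1·3 + 1·1 = 31.

31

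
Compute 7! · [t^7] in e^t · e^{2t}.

2187

The EGF product rule gives c_7 = Σ_{k_1+k_2=7} C(7; k_1,k_2) · ∏ g_i(k_i), where e^t gives (1)^k; e^{2t} gives (2)^k.
g_1(k) for k = 0…7: 1, 1, 1, 1, 1, 1, 1, 1.
g_2(k) for k = 0…7: 1, 2, 4, 8, 16, 32, 64, 128.
c_7 = Σ_k C(7,k)·g_1(k)·g_2(7−k) = 1·1·128 + 7·1·64 + 21·1·32 + 35·1·16 + 35·1·8 + 21·1·4 + 7·1·2 + 1·1·1 = 128 + 448 + 672 + 560 + 280 + 84 + 14 + 1 = 2187.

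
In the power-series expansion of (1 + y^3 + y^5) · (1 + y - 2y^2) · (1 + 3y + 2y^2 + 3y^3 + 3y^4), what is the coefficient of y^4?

(1 + y^3 + y^5) has coefficients 1,0,0,1,0 for degrees 0…4.
(1 + y - 2y^2) has coefficients 1,1,-2,0,0 for degrees 0…4.
Finally multiplying by (1 + 3y + 2y^2 + 3y^3 + 3y^4), the product of all factors after the first has coefficients 1,4,3,-1,2 for degrees 0…4.
[y^4] = 1·2 + 1·4 = 6.

6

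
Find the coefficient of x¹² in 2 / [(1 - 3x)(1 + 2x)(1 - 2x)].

Partial fractions give a closed form: a_n = (18/5)·3^n + (2/5)·(-2)^n + (-2)·2^n.
At n = 12: a_12 = 1906634.

1906634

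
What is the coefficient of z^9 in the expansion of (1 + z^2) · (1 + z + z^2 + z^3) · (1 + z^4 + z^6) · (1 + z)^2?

12

(1 + z^2) has coefficients 1,0,1 for degrees 0…2.
(1 + z + z^2 + z^3) has coefficients 1,1,1,1,0,0,0,0,0,0 for degrees 0…9.
Multiplying by (1 + z^4 + z^6) gives running coefficients 1,1,1,1,1,1,2,2,1,1 for degrees 0…9.
Finally multiplying by (1 + z)^2, the product of all factors after the first has coefficients 1,3,4,4,4,4,5,7,7,5 for degrees 0…9.
[z^9] = 1·5 + 1·7 = 12.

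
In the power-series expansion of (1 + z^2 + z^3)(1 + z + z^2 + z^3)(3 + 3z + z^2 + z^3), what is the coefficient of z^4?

18

(1 + z^2 + z^3) has coefficients 1,0,1,1 for degrees 0…3.
(1 + z + z^2 + z^3) has coefficients 1,1,1,1,0 for degrees 0…4.
Finally multiplying by (3 + 3z + z^2 + z^3), the product of all factors after the first has coefficients 3,6,7,8,5 for degrees 0…4.
[z^4] = 1·5 + 1·7 + 1·6 = 18.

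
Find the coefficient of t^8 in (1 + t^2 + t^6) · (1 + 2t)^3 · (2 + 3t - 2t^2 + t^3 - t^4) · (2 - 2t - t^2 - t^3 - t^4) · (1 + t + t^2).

(1 + t^2 + t^6) has coefficients 1,0,1,0,0,0,1 for degrees 0…6.
(1 + 2t)^3 has coefficients 1,6,12,8,0,0,0,0,0 for degrees 0…8.
Multiplying by (2 + 3t - 2t^2 + t^3 - t^4) gives running coefficients 2,15,40,41,5,-10,-4,-8,0 for degrees 0…8.
Multiplying by (2 - 2t - t^2 - t^3 - t^4) gives running coefficients 4,26,48,-15,-129,-126,-74,-44,25 for degrees 0…8.
Finally multiplying by (1 + t + t^2), the product of all factors after the first has coefficients 4,30,78,59,-96,-270,-329,-244,-93 for degrees 0…8.
[t^8] = 1·(-93) + 1·(-329) + 1·78 = -344.

-344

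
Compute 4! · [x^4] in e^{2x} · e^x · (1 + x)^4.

1473

The EGF product rule gives c_4 = Σ_{k_1+k_2+k_3=4} C(4; k_1,k_2,k_3) · ∏ g_i(k_i), where e^{2x} gives (2)^k; e^x gives (1)^k; (1+x)^4 gives the falling factorial (4)_k.
g_1(k) for k = 0…4: 1, 2, 4, 8, 16.
g_2(k) for k = 0…4: 1, 1, 1, 1, 1.
g_3(k) for k = 0…4: 1, 4, 12, 24, 24.
First combine the last two factors: h(k) = Σ_j C(k,j)·g_2(j)·g_3(k−j) for k = 0…4: 1, 5, 21, 73, 209.
c_4 = Σ_k C(4,k)·g_1(k)·h(4−k) = 1·1·209 + 4·2·73 + 6·4·21 + 4·8·5 + 1·16·1 = 209 + 584 + 504 + 160 + 16 = 1473.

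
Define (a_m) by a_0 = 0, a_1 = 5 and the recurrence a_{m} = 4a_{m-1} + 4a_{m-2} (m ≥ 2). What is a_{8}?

261120

The ordinary generating function has denominator 1 - 4x - 4x^2.
Iterating the recurrence: a_0,…,a_{8} = 0, 5, 20, 100, 480, 2320, 11200, 54080, 261120.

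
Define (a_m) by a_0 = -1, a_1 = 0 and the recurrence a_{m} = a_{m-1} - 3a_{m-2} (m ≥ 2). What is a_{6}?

The ordinary generating function has denominator 1 - y + 3y^2.
Iterating the recurrence: a_0,…,a_{6} = -1, 0, 3, 3, -6, -15, 3.

3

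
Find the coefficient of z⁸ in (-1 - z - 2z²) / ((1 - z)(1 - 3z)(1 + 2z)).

Partial fractions give a closed form: a_n = (2/3)·1^n + (-7/5)·3^n + (-4/15)·(-2)^n.
At n = 8: a_8 = -9253.

-9253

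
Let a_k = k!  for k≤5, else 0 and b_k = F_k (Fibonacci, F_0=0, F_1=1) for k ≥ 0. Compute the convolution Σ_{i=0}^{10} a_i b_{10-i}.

Write out a_i and b_{10-i} for i = 0,…,10 and sum the products.
Σ = 1·55 + 1·34 + 2·21 + 6·13 + 24·8 + 120·5 + 0·3 + 0·2 + 0·1 + 0·1 + 0·0 = 1001.

1001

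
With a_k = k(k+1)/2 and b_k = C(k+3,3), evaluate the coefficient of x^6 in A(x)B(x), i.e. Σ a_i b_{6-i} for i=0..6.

462

This is [x^6] in the product of the two ordinary generating functions.
Σ = 0·84 + 1·56 + 3·35 + 6·20 + 10·10 + 15·4 + 21·1 = 462.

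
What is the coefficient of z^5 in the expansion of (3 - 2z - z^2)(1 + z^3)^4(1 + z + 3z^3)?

-15

(3 - 2z - z^2) has coefficients 3,-2,-1 for degrees 0…2.
(1 + z^3)^4 has coefficients 1,0,0,4,0,0 for degrees 0…5.
Finally multiplying by (1 + z + 3z^3), the product of all factors after the first has coefficients 1,1,0,7,4,0 for degrees 0…5.
[z^5] = 3·0 − 2·4 − 1·7 = -15.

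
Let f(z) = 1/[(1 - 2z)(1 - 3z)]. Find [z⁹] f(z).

Partial fractions give a closed form: a_n = (-2)·2^n + (3)·3^n.
At n = 9: a_9 = 58025.

58025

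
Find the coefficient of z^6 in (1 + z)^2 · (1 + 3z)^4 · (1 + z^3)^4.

999

(1 + z)^2 has coefficients 1,2,1 for degrees 0…2.
(1 + 3z)^4 has coefficients 1,12,54,108,81,0,0 for degrees 0…6.
Finally multiplying by (1 + z^3)^4, the product of all factors after the first has coefficients 1,12,54,112,129,216,438 for degrees 0…6.
[z^6] = 1·438 + 2·216 + 1·129 = 999.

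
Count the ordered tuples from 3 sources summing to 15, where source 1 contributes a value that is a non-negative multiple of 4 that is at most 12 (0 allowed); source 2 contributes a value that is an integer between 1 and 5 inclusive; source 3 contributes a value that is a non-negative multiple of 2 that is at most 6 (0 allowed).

The generating function for the choices is (1 + z^4 + z^8 + z^12)·(z + z^2 + z^3 + z^4 + z^5)·(1 + z^2 + z^4 + z^6); the count is [z^15].
(1 + z^4 + z^8 + z^12) has coefficients 1,0,0,0,1,0,0,0,1,0,0,0,1 for degrees 0…12.
(z + z^2 + z^3 + z^4 + z^5) has coefficients 0,1,1,1,1,1,0,0,0,0,0,0,0,0,0,0 for degrees 0…15.
Finally multiplying by (1 + z^2 + z^4 + z^6), the product of all factors after the first has coefficients 0,1,1,2,2,3,2,3,2,2,1,1,0,0,0,0 for degrees 0…15.
[z^15] = 1·0 + 1·1 + 1·3 + 1·2 = 6.

6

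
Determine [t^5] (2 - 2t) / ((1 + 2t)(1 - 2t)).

The denominator gives the recurrence a_n = 4a_(n−2) for n ≥ 2; the numerator fixes a_0 = 2, a_1 = -2.
Iterating: 2, -2, 8, -8, 32, -32, so a_5 = -32.

-32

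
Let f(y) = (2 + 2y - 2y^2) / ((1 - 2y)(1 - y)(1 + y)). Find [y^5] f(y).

Partial fractions give a closed form: a_n = (10/3)·2^n + (-1)·1^n + (-1/3)·(-1)^n.
At n = 5: a_5 = 106.

106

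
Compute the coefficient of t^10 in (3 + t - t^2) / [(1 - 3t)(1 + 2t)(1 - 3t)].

1297872

The denominator gives the recurrence a_n = 4a_(n−1) + 3a_(n−2) − 18a_(n−3) for n ≥ 3; the numerator fixes a_0 = 3, a_1 = 13, a_2 = 60.
Iterating: 3, 13, 60, 225, 846, 2979, 10404, 35325, 118890, 394263, 1297872, so a_10 = 1297872.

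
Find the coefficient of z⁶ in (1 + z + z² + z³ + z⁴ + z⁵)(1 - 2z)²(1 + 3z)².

15

(1 + z + z² + z³ + z⁴ + z⁵) has coefficients 1,1,1,1,1,1 for degrees 0…5.
(1 - 2z)² has coefficients 1,-4,4,0,0,0,0 for degrees 0…6.
Finally multiplying by (1 + 3z)², the product of all factors after the first has coefficients 1,2,-11,-12,36,0,0 for degrees 0…6.
[z⁶] = 1·0 + 1·0 + 1·36 + 1·(-12) + 1·(-11) + 1·2 = 15.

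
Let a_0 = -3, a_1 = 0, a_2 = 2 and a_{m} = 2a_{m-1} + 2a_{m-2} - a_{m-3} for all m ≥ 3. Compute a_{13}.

105552

The ordinary generating function has denominator 1 - 2z - 2z^2 + z^3.
Iterating the recurrence: a_0,…,a_{13} = -3, 0, 2, 7, 18, 48, 125, 328, 858, 2247, 5882, 15400, 40317, 105552.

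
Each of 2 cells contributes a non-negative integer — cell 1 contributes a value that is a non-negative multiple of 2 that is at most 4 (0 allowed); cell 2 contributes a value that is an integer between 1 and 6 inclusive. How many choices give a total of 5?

3

The generating function for the choices is (1 + z^2 + z^4)·(z + z^2 + z^3 + z^4 + z^5 + z^6); the count is [z^5].
(1 + z^2 + z^4) has coefficients 1,0,1,0,1 for degrees 0…4.
(z + z^2 + z^3 + z^4 + z^5 + z^6) has coefficients 0,1,1,1,1,1 for degrees 0…5.
[z^5] = 1·1 + 1·1 + 1·1 = 3.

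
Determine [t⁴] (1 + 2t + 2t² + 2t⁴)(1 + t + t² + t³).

(1 + 2t + 2t² + 2t⁴) has coefficients 1,2,2,0,2 for degrees 0…4.
(1 + t + t² + t³) has coefficients 1,1,1,1,0 for degrees 0…4.
[t⁴] = 1·0 + 2·1 + 2·1 + 2·1 = 6.

6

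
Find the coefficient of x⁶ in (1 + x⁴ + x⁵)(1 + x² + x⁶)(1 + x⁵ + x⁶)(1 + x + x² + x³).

6

(1 + x⁴ + x⁵) has coefficients 1,0,0,0,1,1 for degrees 0…5.
(1 + x² + x⁶) has coefficients 1,0,1,0,0,0,1 for degrees 0…6.
Multiplying by (1 + x⁵ + x⁶) gives running coefficients 1,0,1,0,0,1,2 for degrees 0…6.
Finally multiplying by (1 + x + x² + x³), the product of all factors after the first has coefficients 1,1,2,2,1,2,3 for degrees 0…6.
[x⁶] = 1·3 + 1·2 + 1·1 = 6.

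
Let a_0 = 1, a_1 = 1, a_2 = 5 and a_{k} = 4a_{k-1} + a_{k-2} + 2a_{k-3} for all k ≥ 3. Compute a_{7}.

8071

The ordinary generating function has denominator 1 - 4x - x^2 - 2x^3.
Iterating the recurrence: a_0,…,a_{7} = 1, 1, 5, 23, 99, 429, 1861, 8071.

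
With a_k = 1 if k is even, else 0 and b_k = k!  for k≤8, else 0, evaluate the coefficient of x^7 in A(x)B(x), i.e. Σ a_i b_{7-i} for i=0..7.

This is [x^7] in the product of the two ordinary generating functions.
Σ = 1·5040 + 0·720 + 1·120 + 0·24 + 1·6 + 0·2 + 1·1 + 0·1 = 5167.

5167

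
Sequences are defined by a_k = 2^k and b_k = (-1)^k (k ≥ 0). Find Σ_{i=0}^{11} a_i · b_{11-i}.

The convolution is the t^11 coefficient of A(t)B(t).
Σ = 1·(-1) + 2·1 + 4·(-1) + 8·1 + 16·(-1) + 32·1 + 64·(-1) + 128·1 + 256·(-1) + 512·1 + 1024·(-1) + 2048·1 = 1365.

1365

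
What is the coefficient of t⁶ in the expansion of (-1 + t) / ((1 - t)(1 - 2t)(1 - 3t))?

-2059

The denominator gives the recurrence a_n = 6a_(n−1) − 11a_(n−2) + 6a_(n−3) for n ≥ 3; the numerator fixes a_0 = -1, a_1 = -5, a_2 = -19.
Iterating: -1, -5, -19, -65, -211, -665, -2059, so a_6 = -2059.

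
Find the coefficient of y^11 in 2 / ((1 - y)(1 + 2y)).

The denominator gives the recurrence a_n = −a_(n−1) + 2a_(n−2) for n ≥ 2; the numerator fixes a_0 = 2, a_1 = -2.
Iterating: 2, -2, 6, -10, 22, -42, 86, -170, 342, -682, 1366, -2730, so a_11 = -2730.

-2730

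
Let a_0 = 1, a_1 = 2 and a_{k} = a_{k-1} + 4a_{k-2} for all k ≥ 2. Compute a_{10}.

The ordinary generating function has denominator 1 - y - 4y^2.
Iterating the recurrence: a_0,…,a_{10} = 1, 2, 6, 14, 38, 94, 246, 622, 1606, 4094, 10518.

10518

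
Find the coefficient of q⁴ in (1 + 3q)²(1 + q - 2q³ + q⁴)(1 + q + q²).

11

(1 + 3q)² has coefficients 1,6,9 for degrees 0…2.
(1 + q - 2q³ + q⁴) has coefficients 1,1,0,-2,1 for degrees 0…4.
Finally multiplying by (1 + q + q²), the product of all factors after the first has coefficients 1,2,2,-1,-1 for degrees 0…4.
[q⁴] = 1·(-1) + 6·(-1) + 9·2 = 11.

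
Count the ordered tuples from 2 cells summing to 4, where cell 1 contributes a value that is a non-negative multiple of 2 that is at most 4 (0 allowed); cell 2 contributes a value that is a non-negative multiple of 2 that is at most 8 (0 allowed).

The generating function for the choices is (1 + z^2 + z^4)·(1 + z^2 + z^4 + z^6 + z^8); the count is [z^4].
(1 + z^2 + z^4) has coefficients 1,0,1,0,1 for degrees 0…4.
(1 + z^2 + z^4 + z^6 + z^8) has coefficients 1,0,1,0,1 for degrees 0…4.
[z^4] = 1·1 + 1·1 + 1·1 = 3.

3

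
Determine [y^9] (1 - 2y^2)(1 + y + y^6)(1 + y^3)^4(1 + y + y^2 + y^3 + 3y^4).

-37

(1 - 2y^2) has coefficients 1,0,-2 for degrees 0…2.
(1 + y + y^6) has coefficients 1,1,0,0,0,0,1,0,0,0 for degrees 0…9.
Multiplying by (1 + y^3)^4 gives running coefficients 1,1,0,4,4,0,7,6,0,8 for degrees 0…9.
Finally multiplying by (1 + y + y^2 + y^3 + 3y^4), the product of all factors after the first has coefficients 1,2,2,6,12,11,15,29,25,21 for degrees 0…9.
[y^9] = 1·21 − 2·29 = -37.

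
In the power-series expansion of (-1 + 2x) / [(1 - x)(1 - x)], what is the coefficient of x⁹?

8

The denominator gives the recurrence a_n = 2a_(n−1) − a_(n−2) for n ≥ 2; the numerator fixes a_0 = -1, a_1 = 0.
Iterating: -1, 0, 1, 2, 3, 4, 5, 6, 7, 8, so a_9 = 8.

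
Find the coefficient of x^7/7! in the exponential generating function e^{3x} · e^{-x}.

128

The EGF product rule gives c_7 = Σ_{k_1+k_2=7} C(7; k_1,k_2) · ∏ g_i(k_i), where e^{3x} gives (3)^k; e^{-x} gives (-1)^k.
g_1(k) for k = 0…7: 1, 3, 9, 27, 81, 243, 729, 2187.
g_2(k) for k = 0…7: 1, -1, 1, -1, 1, -1, 1, -1.
c_7 = Σ_k C(7,k)·g_1(k)·g_2(7−k) = 1·1·(-1) + 7·3·1 + 21·9·(-1) + 35·27·1 + 35·81·(-1) + 21·243·1 + 7·729·(-1) + 1·2187·1 = −1 + 21 − 189 + 945 − 2835 + 5103 − 5103 + 2187 = 128.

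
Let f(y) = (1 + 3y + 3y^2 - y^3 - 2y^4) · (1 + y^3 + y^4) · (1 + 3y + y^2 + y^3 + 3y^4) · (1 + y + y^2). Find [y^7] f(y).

66

(1 + 3y + 3y^2 - y^3 - 2y^4) has coefficients 1,3,3,-1,-2 for degrees 0…4.
(1 + y^3 + y^4) has coefficients 1,0,0,1,1,0,0,0 for degrees 0…7.
Multiplying by (1 + 3y + y^2 + y^3 + 3y^4) gives running coefficients 1,3,1,2,7,4,2,4 for degrees 0…7.
Finally multiplying by (1 + y + y^2), the product of all factors after the first has coefficients 1,4,5,6,10,13,13,10 for degrees 0…7.
[y^7] = 1·10 + 3·13 + 3·13 − 1·10 − 2·6 = 66.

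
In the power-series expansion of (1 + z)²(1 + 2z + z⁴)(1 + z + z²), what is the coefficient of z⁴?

(1 + z)² has coefficients 1,2,1 for degrees 0…2.
(1 + 2z + z⁴) has coefficients 1,2,0,0,1 for degrees 0…4.
Finally multiplying by (1 + z + z²), the product of all factors after the first has coefficients 1,3,3,2,1 for degrees 0…4.
[z⁴] = 1·1 + 2·2 + 1·3 = 8.

8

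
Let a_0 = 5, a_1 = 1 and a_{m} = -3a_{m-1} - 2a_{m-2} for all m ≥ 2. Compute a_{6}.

-373

The ordinary generating function has denominator 1 + 3z + 2z^2.
Iterating the recurrence: a_0,…,a_{6} = 5, 1, -13, 37, -85, 181, -373.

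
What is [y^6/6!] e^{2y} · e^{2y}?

4096

The EGF product rule gives c_6 = Σ_{k_1+k_2=6} C(6; k_1,k_2) · ∏ g_i(k_i), where e^{2y} gives (2)^k; e^{2y} gives (2)^k.
g_1(k) for k = 0…6: 1, 2, 4, 8, 16, 32, 64.
g_2(k) for k = 0…6: 1, 2, 4, 8, 16, 32, 64.
c_6 = Σ_k C(6,k)·g_1(k)·g_2(6−k) = 1·1·64 + 6·2·32 + 15·4·16 + 20·8·8 + 15·16·4 + 6·32·2 + 1·64·1 = 64 + 384 + 960 + 1280 + 960 + 384 + 64 = 4096.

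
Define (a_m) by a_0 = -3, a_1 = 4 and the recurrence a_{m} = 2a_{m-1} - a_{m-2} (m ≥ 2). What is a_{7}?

46

The ordinary generating function has denominator 1 - 2y + y^2.
Iterating the recurrence: a_0,…,a_{7} = -3, 4, 11, 18, 25, 32, 39, 46.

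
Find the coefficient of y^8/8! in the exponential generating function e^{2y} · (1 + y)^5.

The EGF product rule gives c_8 = Σ_{k_1+k_2=8} C(8; k_1,k_2) · ∏ g_i(k_i), where e^{2y} gives (2)^k; (1+y)^5 gives the falling factorial (5)_k.
g_1(k) for k = 0…8: 1, 2, 4, 8, 16, 32, 64, 128, 256.
g_2(k) for k = 0…8: 1, 5, 20, 60, 120, 120, 0, 0, 0.
c_8 = Σ_k C(8,k)·g_1(k)·g_2(8−k) = 56·8·120 + 70·16·120 + 56·32·60 + 28·64·20 + 8·128·5 + 1·256·1 = 53760 + 134400 + 107520 + 35840 + 5120 + 256 = 336896.

336896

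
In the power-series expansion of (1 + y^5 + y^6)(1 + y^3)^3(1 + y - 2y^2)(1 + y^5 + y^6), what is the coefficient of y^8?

(1 + y^5 + y^6) has coefficients 1,0,0,0,0,1,1 for degrees 0…6.
(1 + y^3)^3 has coefficients 1,0,0,3,0,0,3,0,0 for degrees 0…8.
Multiplying by (1 + y - 2y^2) gives running coefficients 1,1,-2,3,3,-6,3,3,-6 for degrees 0…8.
Finally multiplying by (1 + y^5 + y^6), the product of all factors after the first has coefficients 1,1,-2,3,3,-5,5,2,-5 for degrees 0…8.
[y^8] = 1·(-5) + 1·3 + 1·(-2) = -4.

-4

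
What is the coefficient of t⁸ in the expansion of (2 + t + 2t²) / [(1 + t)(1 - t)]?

4

The denominator gives the recurrence a_n = a_(n−2) for n ≥ 3; the numerator fixes a_0 = 2, a_1 = 1, a_2 = 4.
Iterating: 2, 1, 4, 1, 4, 1, 4, 1, 4, so a_8 = 4.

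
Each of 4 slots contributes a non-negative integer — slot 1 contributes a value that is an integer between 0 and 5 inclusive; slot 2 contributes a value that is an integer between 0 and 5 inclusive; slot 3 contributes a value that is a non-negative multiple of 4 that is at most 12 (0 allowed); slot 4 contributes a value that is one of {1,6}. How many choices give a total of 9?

13

The generating function for the choices is (1 + q + q^2 + q^3 + q^4 + q^5)·(1 + q + q^2 + q^3 + q^4 + q^5)·(1 + q^4 + q^8 + q^12)·(q + q^6); the count is [q^9].
(1 + q + q^2 + q^3 + q^4 + q^5) has coefficients 1,1,1,1,1,1 for degrees 0…5.
(1 + q + q^2 + q^3 + q^4 + q^5) has coefficients 1,1,1,1,1,1,0,0,0,0 for degrees 0…9.
Multiplying by (1 + q^4 + q^8 + q^12) gives running coefficients 1,1,1,1,2,2,1,1,2,2 for degrees 0…9.
Finally multiplying by (q + q^6), the product of all factors after the first has coefficients 0,1,1,1,1,2,3,2,2,3 for degrees 0…9.
[q^9] = 1·3 + 1·2 + 1·2 + 1·3 + 1·2 + 1·1 = 13.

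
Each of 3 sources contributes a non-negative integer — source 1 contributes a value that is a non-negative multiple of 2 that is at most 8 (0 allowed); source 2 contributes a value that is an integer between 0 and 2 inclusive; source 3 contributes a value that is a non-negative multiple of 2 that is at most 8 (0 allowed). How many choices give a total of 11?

4

The generating function for the choices is (1 + y² + y⁴ + y⁶ + y⁸)·(1 + y + y²)·(1 + y² + y⁴ + y⁶ + y⁸); the count is [y¹¹].
(1 + y² + y⁴ + y⁶ + y⁸) has coefficients 1,0,1,0,1,0,1,0,1 for degrees 0…8.
(1 + y + y²) has coefficients 1,1,1,0,0,0,0,0,0,0,0,0 for degrees 0…11.
Finally multiplying by (1 + y² + y⁴ + y⁶ + y⁸), the product of all factors after the first has coefficients 1,1,2,1,2,1,2,1,2,1,1,0 for degrees 0…11.
[y¹¹] = 1·0 + 1·1 + 1·1 + 1·1 + 1·1 = 4.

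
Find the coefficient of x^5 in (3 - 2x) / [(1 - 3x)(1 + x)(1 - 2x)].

The denominator gives the recurrence a_n = 4a_(n−1) − a_(n−2) − 6a_(n−3) for n ≥ 3; the numerator fixes a_0 = 3, a_1 = 10, a_2 = 37.
Iterating: 3, 10, 37, 120, 383, 1190, so a_5 = 1190.

1190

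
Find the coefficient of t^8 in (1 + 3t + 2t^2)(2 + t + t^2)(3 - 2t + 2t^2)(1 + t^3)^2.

26

(1 + 3t + 2t^2) has coefficients 1,3,2 for degrees 0…2.
(2 + t + t^2) has coefficients 2,1,1,0,0,0,0,0,0 for degrees 0…8.
Multiplying by (3 - 2t + 2t^2) gives running coefficients 6,-1,5,0,2,0,0,0,0 for degrees 0…8.
Finally multiplying by (1 + t^3)^2, the product of all factors after the first has coefficients 6,-1,5,12,0,10,6,3,5 for degrees 0…8.
[t^8] = 1·5 + 3·3 + 2·6 = 26.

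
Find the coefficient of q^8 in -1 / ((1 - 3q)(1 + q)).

Partial fractions give a closed form: a_n = (-3/4)·3^n + (-1/4)·(-1)^n.
At n = 8: a_8 = -4921.

-4921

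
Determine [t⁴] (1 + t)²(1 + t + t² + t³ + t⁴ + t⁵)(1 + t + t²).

12

(1 + t)² has coefficients 1,2,1 for degrees 0…2.
(1 + t + t² + t³ + t⁴ + t⁵) has coefficients 1,1,1,1,1 for degrees 0…4.
Finally multiplying by (1 + t + t²), the product of all factors after the first has coefficients 1,2,3,3,3 for degrees 0…4.
[t⁴] = 1·3 + 2·3 + 1·3 = 12.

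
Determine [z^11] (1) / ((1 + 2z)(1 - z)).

Partial fractions give a closed form: a_n = (2/3)·(-2)^n + (1/3)·1^n.
At n = 11: a_11 = -1365.

-1365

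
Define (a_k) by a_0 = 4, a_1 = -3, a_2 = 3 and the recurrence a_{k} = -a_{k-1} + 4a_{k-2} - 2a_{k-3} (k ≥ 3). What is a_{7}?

-987

The ordinary generating function has denominator 1 + t - 4t^2 + 2t^3.
Iterating the recurrence: a_0,…,a_{7} = 4, -3, 3, -23, 41, -139, 349, -987.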